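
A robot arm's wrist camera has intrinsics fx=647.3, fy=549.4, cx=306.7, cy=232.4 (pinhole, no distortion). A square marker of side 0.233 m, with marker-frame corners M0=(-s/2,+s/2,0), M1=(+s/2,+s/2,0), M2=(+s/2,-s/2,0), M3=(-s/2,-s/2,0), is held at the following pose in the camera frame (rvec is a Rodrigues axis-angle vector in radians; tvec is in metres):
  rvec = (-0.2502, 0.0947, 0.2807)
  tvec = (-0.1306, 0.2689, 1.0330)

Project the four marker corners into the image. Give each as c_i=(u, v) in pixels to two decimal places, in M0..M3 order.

Intrinsics K: fx=647.3, fy=549.4, cx=306.7, cy=232.4
Marker side s = 0.233 m; corners in marker frame (Z=0):
  M0 = (-0.1165, +0.1165, 0)
  M1 = (+0.1165, +0.1165, 0)
  M2 = (+0.1165, -0.1165, 0)
  M3 = (-0.1165, -0.1165, 0)
rvec = (-0.2502, 0.0947, 0.2807), |rvec| = θ = 0.38776 rad = 22.217°
Rodrigues: sinθ=0.37812, 1−cosθ=0.07424; R = I + sinθ·[k]× + (1−cosθ)·[k]×²:
    [+0.95667 -0.28542 +0.05767]
    [+0.26202 +0.93019 +0.25710]
    [-0.12702 -0.23085 +0.96466]
t = (-0.1306, 0.2689, 1.0330) m
M0: Pc = R·M0+t = (-0.27530, +0.34674, +1.02090); u = 647.3·(-0.27530)/1.02090 + 306.7 = 132.1454, v = 549.4·(+0.34674)/1.02090 + 232.4 = 418.9990
M1: Pc = R·M1+t = (-0.05240, +0.40779, +0.99131); u = 647.3·(-0.05240)/0.99131 + 306.7 = 272.4844, v = 549.4·(+0.40779)/0.99131 + 232.4 = 458.4053
M2: Pc = R·M2+t = (+0.01410, +0.19106, +1.04510); u = 647.3·(+0.01410)/1.04510 + 306.7 = 315.4349, v = 549.4·(+0.19106)/1.04510 + 232.4 = 332.8383
M3: Pc = R·M3+t = (-0.20880, +0.13001, +1.07469); u = 647.3·(-0.20880)/1.07469 + 306.7 = 180.9369, v = 549.4·(+0.13001)/1.07469 + 232.4 = 298.8623

c0=(132.15, 419.00) c1=(272.48, 458.41) c2=(315.43, 332.84) c3=(180.94, 298.86)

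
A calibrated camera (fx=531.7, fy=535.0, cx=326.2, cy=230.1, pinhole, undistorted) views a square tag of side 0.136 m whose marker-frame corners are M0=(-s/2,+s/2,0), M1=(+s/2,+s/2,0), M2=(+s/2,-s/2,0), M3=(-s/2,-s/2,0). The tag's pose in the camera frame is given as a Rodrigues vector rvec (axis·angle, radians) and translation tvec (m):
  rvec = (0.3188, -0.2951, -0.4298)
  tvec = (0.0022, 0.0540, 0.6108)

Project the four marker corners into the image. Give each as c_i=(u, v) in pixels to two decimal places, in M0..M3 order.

c0=(298.37, 353.38) c1=(396.24, 297.65) c2=(358.87, 198.83) c3=(250.73, 254.40)

Intrinsics K: fx=531.7, fy=535.0, cx=326.2, cy=230.1
Marker side s = 0.136 m; corners in marker frame (Z=0):
  M0 = (-0.0680, +0.0680, 0)
  M1 = (+0.0680, +0.0680, 0)
  M2 = (+0.0680, -0.0680, 0)
  M3 = (-0.0680, -0.0680, 0)
rvec = (0.3188, -0.2951, -0.4298), |rvec| = θ = 0.61110 rad = 35.014°
Rodrigues: sinθ=0.57377, 1−cosθ=0.18098; R = I + sinθ·[k]× + (1−cosθ)·[k]×²:
    [+0.86827 +0.35795 -0.34348]
    [-0.44914 +0.86122 -0.23786]
    [+0.21067 +0.36079 +0.90854]
t = (0.0022, 0.0540, 0.6108) m
M0: Pc = R·M0+t = (-0.03250, +0.14310, +0.62101); u = 531.7·(-0.03250)/0.62101 + 326.2 = 298.3724, v = 535.0·(+0.14310)/0.62101 + 230.1 = 353.3846
M1: Pc = R·M1+t = (+0.08558, +0.08202, +0.64966); u = 531.7·(+0.08558)/0.64966 + 326.2 = 396.2437, v = 535.0·(+0.08202)/0.64966 + 230.1 = 297.6455
M2: Pc = R·M2+t = (+0.03690, -0.03510, +0.60059); u = 531.7·(+0.03690)/0.60059 + 326.2 = 358.8689, v = 535.0·(-0.03510)/0.60059 + 230.1 = 198.8295
M3: Pc = R·M3+t = (-0.08118, +0.02598, +0.57194); u = 531.7·(-0.08118)/0.57194 + 326.2 = 250.7288, v = 535.0·(+0.02598)/0.57194 + 230.1 = 254.4005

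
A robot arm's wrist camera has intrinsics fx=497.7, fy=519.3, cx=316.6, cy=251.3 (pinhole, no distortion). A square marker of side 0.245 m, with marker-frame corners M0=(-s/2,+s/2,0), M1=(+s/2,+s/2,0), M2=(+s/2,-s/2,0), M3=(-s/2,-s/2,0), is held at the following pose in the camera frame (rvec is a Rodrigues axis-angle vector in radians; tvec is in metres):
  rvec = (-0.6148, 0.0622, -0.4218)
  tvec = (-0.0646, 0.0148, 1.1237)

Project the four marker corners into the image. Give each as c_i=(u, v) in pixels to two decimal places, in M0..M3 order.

Intrinsics K: fx=497.7, fy=519.3, cx=316.6, cy=251.3
Marker side s = 0.245 m; corners in marker frame (Z=0):
  M0 = (-0.1225, +0.1225, 0)
  M1 = (+0.1225, +0.1225, 0)
  M2 = (+0.1225, -0.1225, 0)
  M3 = (-0.1225, -0.1225, 0)
rvec = (-0.6148, 0.0622, -0.4218), |rvec| = θ = 0.74817 rad = 42.867°
Rodrigues: sinθ=0.68030, 1−cosθ=0.26707; R = I + sinθ·[k]× + (1−cosθ)·[k]×²:
    [+0.91327 +0.36529 +0.18028]
    [-0.40178 +0.73478 +0.54651]
    [+0.06717 -0.57154 +0.81782]
t = (-0.0646, 0.0148, 1.1237) m
M0: Pc = R·M0+t = (-0.13173, +0.15403, +1.04546); u = 497.7·(-0.13173)/1.04546 + 316.6 = 253.8899, v = 519.3·(+0.15403)/1.04546 + 251.3 = 327.8091
M1: Pc = R·M1+t = (+0.09202, +0.05559, +1.06191); u = 497.7·(+0.09202)/1.06191 + 316.6 = 359.7298, v = 519.3·(+0.05559)/1.06191 + 251.3 = 278.4859
M2: Pc = R·M2+t = (+0.00253, -0.12443, +1.20194); u = 497.7·(+0.00253)/1.20194 + 316.6 = 317.6465, v = 519.3·(-0.12443)/1.20194 + 251.3 = 197.5406
M3: Pc = R·M3+t = (-0.22122, -0.02599, +1.18549); u = 497.7·(-0.22122)/1.18549 + 316.6 = 223.7242, v = 519.3·(-0.02599)/1.18549 + 251.3 = 239.9141

c0=(253.89, 327.81) c1=(359.73, 278.49) c2=(317.65, 197.54) c3=(223.72, 239.91)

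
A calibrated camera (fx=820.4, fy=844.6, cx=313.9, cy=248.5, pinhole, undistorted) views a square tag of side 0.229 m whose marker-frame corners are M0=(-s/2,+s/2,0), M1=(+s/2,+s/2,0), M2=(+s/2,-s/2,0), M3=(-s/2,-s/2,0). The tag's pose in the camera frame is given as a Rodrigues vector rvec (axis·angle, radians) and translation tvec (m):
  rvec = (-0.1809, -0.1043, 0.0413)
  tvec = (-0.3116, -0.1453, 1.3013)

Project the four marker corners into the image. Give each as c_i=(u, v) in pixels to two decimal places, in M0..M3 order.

c0=(36.57, 222.86) c1=(185.98, 230.85) c2=(194.43, 88.85) c3=(49.90, 78.63)

Intrinsics K: fx=820.4, fy=844.6, cx=313.9, cy=248.5
Marker side s = 0.229 m; corners in marker frame (Z=0):
  M0 = (-0.1145, +0.1145, 0)
  M1 = (+0.1145, +0.1145, 0)
  M2 = (+0.1145, -0.1145, 0)
  M3 = (-0.1145, -0.1145, 0)
rvec = (-0.1809, -0.1043, 0.0413), |rvec| = θ = 0.21286 rad = 12.196°
Rodrigues: sinθ=0.21126, 1−cosθ=0.02257; R = I + sinθ·[k]× + (1−cosθ)·[k]×²:
    [+0.99373 -0.03159 -0.10724]
    [+0.05039 +0.98285 +0.17739]
    [+0.09979 -0.18168 +0.97828]
t = (-0.3116, -0.1453, 1.3013) m
M0: Pc = R·M0+t = (-0.42900, -0.03853, +1.26907); u = 820.4·(-0.42900)/1.26907 + 313.9 = 36.5703, v = 844.6·(-0.03853)/1.26907 + 248.5 = 222.8552
M1: Pc = R·M1+t = (-0.20143, -0.02699, +1.29192); u = 820.4·(-0.20143)/1.29192 + 313.9 = 185.9844, v = 844.6·(-0.02699)/1.29192 + 248.5 = 230.8523
M2: Pc = R·M2+t = (-0.19420, -0.25207, +1.33353); u = 820.4·(-0.19420)/1.33353 + 313.9 = 194.4259, v = 844.6·(-0.25207)/1.33353 + 248.5 = 88.8516
M3: Pc = R·M3+t = (-0.42177, -0.26361, +1.31068); u = 820.4·(-0.42177)/1.31068 + 313.9 = 49.9019, v = 844.6·(-0.26361)/1.31068 + 248.5 = 78.6325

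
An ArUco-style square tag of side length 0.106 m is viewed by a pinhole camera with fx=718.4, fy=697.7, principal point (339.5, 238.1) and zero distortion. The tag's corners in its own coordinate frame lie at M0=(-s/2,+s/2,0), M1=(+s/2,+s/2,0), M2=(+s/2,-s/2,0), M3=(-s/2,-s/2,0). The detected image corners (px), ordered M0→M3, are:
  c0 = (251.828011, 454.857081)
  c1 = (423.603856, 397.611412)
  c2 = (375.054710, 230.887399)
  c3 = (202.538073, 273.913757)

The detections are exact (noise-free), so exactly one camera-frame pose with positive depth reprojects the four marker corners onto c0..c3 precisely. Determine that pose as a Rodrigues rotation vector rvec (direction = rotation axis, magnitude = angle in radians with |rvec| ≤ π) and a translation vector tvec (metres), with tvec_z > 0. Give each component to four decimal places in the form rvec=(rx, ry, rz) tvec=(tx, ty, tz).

Intrinsics K: fx=718.4, fy=697.7, cx=339.5, cy=238.1
Marker side s = 0.106 m; corners in marker frame (Z=0):
  M0 = (-0.0530, +0.0530, 0)
  M1 = (+0.0530, +0.0530, 0)
  M2 = (+0.0530, -0.0530, 0)
  M3 = (-0.0530, -0.0530, 0)
Detected image corners:
  c0 = (251.828011, 454.857081) px
  c1 = (423.603856, 397.611412) px
  c2 = (375.054710, 230.887399) px
  c3 = (202.538073, 273.913757) px
Planar DLT: solve 8×8 A·h = b for H (H[2,2]=1):
  H  [+1850.86441 +409.63391 +316.34507]
  H  [-226.71185 +1581.32504 +337.59462]
  H  [+0.72405 -0.16516 +1.00000]
B = K⁻¹H; ‖b₁‖=2.417255, ‖b₂‖=2.417255; λ = 2/(‖b₁‖+‖b₂‖) = 0.413692, sign → tz>0 ⇒ λ=+0.413692
r₁ = λ·B[:,0] = (+0.92427,-0.23665,+0.29953); r₂ = λ·B[:,1] = (+0.26818,+0.96094,-0.06833)
r₃ = r₁×r₂ = (-0.27167,+0.14348,+0.95164); SVD([r₁ r₂ r₃]) → R = UVᵀ:
  R  [+0.92427 +0.26818 -0.27167]
  R  [-0.23665 +0.96094 +0.14348]
  R  [+0.29953 -0.06833 +0.95164]
t = (-0.01333, +0.05899, +0.41369) m
tr R = 2.836852; θ = arccos((tr R − 1)/2) = 0.406714 rad = 23.303°
axis k = ((R−Rᵀ)₃₂, (R−Rᵀ)₁₃, (R−Rᵀ)₂₁) / (2 sinθ) = (-0.267704, -0.721953, -0.638059)
rvec = θ·k = (-0.108879, -0.293628, -0.259507)

rvec=(-0.1089, -0.2936, -0.2595) tvec=(-0.0133, 0.0590, 0.4137)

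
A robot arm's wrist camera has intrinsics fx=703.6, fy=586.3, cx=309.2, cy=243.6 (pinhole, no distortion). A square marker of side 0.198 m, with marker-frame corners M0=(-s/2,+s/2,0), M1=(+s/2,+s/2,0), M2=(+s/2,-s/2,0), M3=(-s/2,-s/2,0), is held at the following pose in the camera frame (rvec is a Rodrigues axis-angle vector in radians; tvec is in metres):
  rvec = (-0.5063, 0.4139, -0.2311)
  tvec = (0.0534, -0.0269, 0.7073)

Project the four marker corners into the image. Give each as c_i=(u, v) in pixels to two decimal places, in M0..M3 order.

Intrinsics K: fx=703.6, fy=586.3, cx=309.2, cy=243.6
Marker side s = 0.198 m; corners in marker frame (Z=0):
  M0 = (-0.0990, +0.0990, 0)
  M1 = (+0.0990, +0.0990, 0)
  M2 = (+0.0990, -0.0990, 0)
  M3 = (-0.0990, -0.0990, 0)
rvec = (-0.5063, 0.4139, -0.2311), |rvec| = θ = 0.69358 rad = 39.739°
Rodrigues: sinθ=0.63930, 1−cosθ=0.23104; R = I + sinθ·[k]× + (1−cosθ)·[k]×²:
    [+0.89207 +0.11237 +0.43770]
    [-0.31366 +0.85124 +0.42073]
    [-0.32531 -0.51261 +0.79461]
t = (0.0534, -0.0269, 0.7073) m
M0: Pc = R·M0+t = (-0.02379, +0.08842, +0.68876); u = 703.6·(-0.02379)/0.68876 + 309.2 = 284.8964, v = 586.3·(+0.08842)/0.68876 + 243.6 = 318.8707
M1: Pc = R·M1+t = (+0.15284, +0.02632, +0.62435); u = 703.6·(+0.15284)/0.62435 + 309.2 = 481.4408, v = 586.3·(+0.02632)/0.62435 + 243.6 = 268.3165
M2: Pc = R·M2+t = (+0.13059, -0.14222, +0.72584); u = 703.6·(+0.13059)/0.72584 + 309.2 = 435.7890, v = 586.3·(-0.14222)/0.72584 + 243.6 = 128.7181
M3: Pc = R·M3+t = (-0.04604, -0.08012, +0.79025); u = 703.6·(-0.04604)/0.79025 + 309.2 = 268.2089, v = 586.3·(-0.08012)/0.79025 + 243.6 = 184.1576

c0=(284.90, 318.87) c1=(481.44, 268.32) c2=(435.79, 128.72) c3=(268.21, 184.16)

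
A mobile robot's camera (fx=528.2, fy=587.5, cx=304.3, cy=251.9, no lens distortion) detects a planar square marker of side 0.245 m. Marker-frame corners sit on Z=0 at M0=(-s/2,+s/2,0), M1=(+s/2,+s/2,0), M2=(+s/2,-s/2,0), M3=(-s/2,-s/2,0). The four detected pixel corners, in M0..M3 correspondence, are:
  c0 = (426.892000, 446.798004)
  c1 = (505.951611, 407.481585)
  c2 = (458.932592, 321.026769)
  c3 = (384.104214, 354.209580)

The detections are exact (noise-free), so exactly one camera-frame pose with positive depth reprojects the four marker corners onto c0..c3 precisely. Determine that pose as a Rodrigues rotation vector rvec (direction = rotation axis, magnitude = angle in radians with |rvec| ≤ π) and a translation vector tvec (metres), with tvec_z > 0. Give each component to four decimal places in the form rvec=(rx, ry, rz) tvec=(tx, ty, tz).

Intrinsics K: fx=528.2, fy=587.5, cx=304.3, cy=251.9
Marker side s = 0.245 m; corners in marker frame (Z=0):
  M0 = (-0.1225, +0.1225, 0)
  M1 = (+0.1225, +0.1225, 0)
  M2 = (+0.1225, -0.1225, 0)
  M3 = (-0.1225, -0.1225, 0)
Detected image corners:
  c0 = (426.892000, 446.798004) px
  c1 = (505.951611, 407.481585) px
  c2 = (458.932592, 321.026769) px
  c3 = (384.104214, 354.209580) px
Planar DLT: solve 8×8 A·h = b for H (H[2,2]=1):
  H  [+381.51367 +44.22989 +443.82730]
  H  [-89.09270 +245.26187 +380.32067]
  H  [+0.15269 -0.31356 +1.00000]
B = K⁻¹H; ‖b₁‖=0.687620, ‖b₂‖=0.687620; λ = 2/(‖b₁‖+‖b₂‖) = 1.454291, sign → tz>0 ⇒ λ=+1.454291
r₁ = λ·B[:,0] = (+0.92250,-0.31575,+0.22205); r₂ = λ·B[:,1] = (+0.38449,+0.80264,-0.45601)
r₃ = r₁×r₂ = (-0.03424,+0.50604,+0.86183); SVD([r₁ r₂ r₃]) → R = UVᵀ:
  R  [+0.92250 +0.38449 -0.03424]
  R  [-0.31575 +0.80264 +0.50604]
  R  [+0.22205 -0.45601 +0.86183]
t = (+0.38416, +0.31789, +1.45429) m
tr R = 2.586964; θ = arccos((tr R − 1)/2) = 0.654287 rad = 37.488°
axis k = ((R−Rᵀ)₃₂, (R−Rᵀ)₁₃, (R−Rᵀ)₂₁) / (2 sinθ) = (-0.790384, -0.210563, -0.575288)
rvec = θ·k = (-0.517138, -0.137769, -0.376404)

rvec=(-0.5171, -0.1378, -0.3764) tvec=(0.3842, 0.3179, 1.4543)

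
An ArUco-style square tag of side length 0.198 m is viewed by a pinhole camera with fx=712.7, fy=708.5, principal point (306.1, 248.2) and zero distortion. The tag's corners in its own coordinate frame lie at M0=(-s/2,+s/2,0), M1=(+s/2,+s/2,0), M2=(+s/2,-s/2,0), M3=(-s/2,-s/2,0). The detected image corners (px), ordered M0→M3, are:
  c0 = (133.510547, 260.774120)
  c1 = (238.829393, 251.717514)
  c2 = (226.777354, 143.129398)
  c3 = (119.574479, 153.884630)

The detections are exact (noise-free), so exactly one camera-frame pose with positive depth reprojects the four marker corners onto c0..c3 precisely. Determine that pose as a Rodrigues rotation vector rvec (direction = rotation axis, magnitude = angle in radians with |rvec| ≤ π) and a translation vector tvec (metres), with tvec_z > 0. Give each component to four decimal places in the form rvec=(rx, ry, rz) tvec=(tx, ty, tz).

Intrinsics K: fx=712.7, fy=708.5, cx=306.1, cy=248.2
Marker side s = 0.198 m; corners in marker frame (Z=0):
  M0 = (-0.0990, +0.0990, 0)
  M1 = (+0.0990, +0.0990, 0)
  M2 = (+0.0990, -0.0990, 0)
  M3 = (-0.0990, -0.0990, 0)
Detected image corners:
  c0 = (133.510547, 260.774120) px
  c1 = (238.829393, 251.717514) px
  c2 = (226.777354, 143.129398) px
  c3 = (119.574479, 153.884630) px
Planar DLT: solve 8×8 A·h = b for H (H[2,2]=1):
  H  [+523.93986 +83.30005 +179.36474]
  H  [-64.27597 +563.97468 +202.93463]
  H  [-0.07060 +0.09818 +1.00000]
B = K⁻¹H; ‖b₁‖=0.771546, ‖b₂‖=0.771546; λ = 2/(‖b₁‖+‖b₂‖) = 1.296099, sign → tz>0 ⇒ λ=+1.296099
r₁ = λ·B[:,0] = (+0.99212,-0.08553,-0.09150); r₂ = λ·B[:,1] = (+0.09683,+0.98713,+0.12725)
r₃ = r₁×r₂ = (+0.07944,-0.13511,+0.98764); SVD([r₁ r₂ r₃]) → R = UVᵀ:
  R  [+0.99212 +0.09683 +0.07944]
  R  [-0.08553 +0.98713 -0.13511]
  R  [-0.09150 +0.12725 +0.98764]
t = (-0.23048, -0.08281, +1.29610) m
tr R = 2.966898; θ = arccos((tr R − 1)/2) = 0.182191 rad = 10.439°
axis k = ((R−Rᵀ)₃₂, (R−Rᵀ)₁₃, (R−Rᵀ)₂₁) / (2 sinθ) = (+0.724012, +0.471750, -0.503248)
rvec = θ·k = (+0.131909, +0.085949, -0.091687)

rvec=(0.1319, 0.0859, -0.0917) tvec=(-0.2305, -0.0828, 1.2961)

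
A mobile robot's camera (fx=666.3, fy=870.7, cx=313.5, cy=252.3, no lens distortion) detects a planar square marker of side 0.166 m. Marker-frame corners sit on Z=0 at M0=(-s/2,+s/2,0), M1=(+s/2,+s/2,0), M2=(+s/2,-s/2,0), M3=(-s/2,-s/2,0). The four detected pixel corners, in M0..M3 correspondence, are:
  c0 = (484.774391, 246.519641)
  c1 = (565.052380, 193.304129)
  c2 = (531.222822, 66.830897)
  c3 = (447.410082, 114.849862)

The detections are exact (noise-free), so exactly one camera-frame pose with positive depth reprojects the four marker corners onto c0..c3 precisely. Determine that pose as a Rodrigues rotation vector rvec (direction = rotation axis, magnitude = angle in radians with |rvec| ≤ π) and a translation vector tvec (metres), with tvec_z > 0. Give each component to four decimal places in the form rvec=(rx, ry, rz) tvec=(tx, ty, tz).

rvec=(0.0741, -0.3377, -0.4069) tvec=(0.3052, -0.1161, 1.0440)

Intrinsics K: fx=666.3, fy=870.7, cx=313.5, cy=252.3
Marker side s = 0.166 m; corners in marker frame (Z=0):
  M0 = (-0.0830, +0.0830, 0)
  M1 = (+0.0830, +0.0830, 0)
  M2 = (+0.0830, -0.0830, 0)
  M3 = (-0.0830, -0.0830, 0)
Detected image corners:
  c0 = (484.774391, 246.519641) px
  c1 = (565.052380, 193.304129) px
  c2 = (531.222822, 66.830897) px
  c3 = (447.410082, 114.849862) px
Planar DLT: solve 8×8 A·h = b for H (H[2,2]=1):
  H  [+643.35149 +281.05222 +508.31161]
  H  [-259.37493 +797.64626 +155.46438]
  H  [+0.29425 +0.13187 +1.00000]
B = K⁻¹H; ‖b₁‖=0.957865, ‖b₂‖=0.957865; λ = 2/(‖b₁‖+‖b₂‖) = 1.043989, sign → tz>0 ⇒ λ=+1.043989
r₁ = λ·B[:,0] = (+0.86349,-0.40001,+0.30719); r₂ = λ·B[:,1] = (+0.37559,+0.91650,+0.13767)
r₃ = r₁×r₂ = (-0.33661,-0.00350,+0.94164); SVD([r₁ r₂ r₃]) → R = UVᵀ:
  R  [+0.86349 +0.37559 -0.33661]
  R  [-0.40001 +0.91650 -0.00350]
  R  [+0.30719 +0.13767 +0.94164]
t = (+0.30524, -0.11611, +1.04399) m
tr R = 2.721634; θ = arccos((tr R − 1)/2) = 0.533923 rad = 30.592°
axis k = ((R−Rᵀ)₃₂, (R−Rᵀ)₁₃, (R−Rᵀ)₂₁) / (2 sinθ) = (+0.138695, -0.632531, -0.762016)
rvec = θ·k = (+0.074053, -0.337723, -0.406858)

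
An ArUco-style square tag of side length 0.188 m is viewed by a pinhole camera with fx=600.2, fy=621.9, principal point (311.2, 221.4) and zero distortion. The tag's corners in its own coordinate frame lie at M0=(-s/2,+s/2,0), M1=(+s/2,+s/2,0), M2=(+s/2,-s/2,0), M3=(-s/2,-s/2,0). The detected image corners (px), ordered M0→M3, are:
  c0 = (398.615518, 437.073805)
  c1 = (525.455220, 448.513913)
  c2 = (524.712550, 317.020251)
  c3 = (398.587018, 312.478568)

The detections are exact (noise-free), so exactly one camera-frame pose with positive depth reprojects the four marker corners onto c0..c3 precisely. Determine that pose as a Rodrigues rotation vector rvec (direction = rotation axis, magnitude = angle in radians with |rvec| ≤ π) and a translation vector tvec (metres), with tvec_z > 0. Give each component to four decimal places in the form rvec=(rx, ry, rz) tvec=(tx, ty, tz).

rvec=(-0.0272, 0.2650, 0.0001) tvec=(0.2282, 0.2323, 0.9196)

Intrinsics K: fx=600.2, fy=621.9, cx=311.2, cy=221.4
Marker side s = 0.188 m; corners in marker frame (Z=0):
  M0 = (-0.0940, +0.0940, 0)
  M1 = (+0.0940, +0.0940, 0)
  M2 = (+0.0940, -0.0940, 0)
  M3 = (-0.0940, -0.0940, 0)
Detected image corners:
  c0 = (398.615518, 437.073805) px
  c1 = (525.455220, 448.513913) px
  c2 = (524.712550, 317.020251) px
  c3 = (398.587018, 312.478568) px
Planar DLT: solve 8×8 A·h = b for H (H[2,2]=1):
  H  [+541.26488 -11.46992 +460.14930]
  H  [-65.40085 +669.54919 +378.48917]
  H  [-0.28475 -0.02917 +1.00000]
B = K⁻¹H; ‖b₁‖=1.087400, ‖b₂‖=1.087400; λ = 2/(‖b₁‖+‖b₂‖) = 0.919624, sign → tz>0 ⇒ λ=+0.919624
r₁ = λ·B[:,0] = (+0.96510,-0.00349,-0.26186); r₂ = λ·B[:,1] = (-0.00367,+0.99963,-0.02682)
r₃ = r₁×r₂ = (+0.26186,+0.02685,+0.96473); SVD([r₁ r₂ r₃]) → R = UVᵀ:
  R  [+0.96510 -0.00367 +0.26186]
  R  [-0.00349 +0.99963 +0.02685]
  R  [-0.26186 -0.02682 +0.96473]
t = (+0.22822, +0.23229, +0.91962) m
tr R = 2.929464; θ = arccos((tr R − 1)/2) = 0.266372 rad = 15.262°
axis k = ((R−Rᵀ)₃₂, (R−Rᵀ)₁₃, (R−Rᵀ)₂₁) / (2 sinθ) = (-0.101939, +0.994791, +0.000345)
rvec = θ·k = (-0.027154, +0.264985, +0.000092)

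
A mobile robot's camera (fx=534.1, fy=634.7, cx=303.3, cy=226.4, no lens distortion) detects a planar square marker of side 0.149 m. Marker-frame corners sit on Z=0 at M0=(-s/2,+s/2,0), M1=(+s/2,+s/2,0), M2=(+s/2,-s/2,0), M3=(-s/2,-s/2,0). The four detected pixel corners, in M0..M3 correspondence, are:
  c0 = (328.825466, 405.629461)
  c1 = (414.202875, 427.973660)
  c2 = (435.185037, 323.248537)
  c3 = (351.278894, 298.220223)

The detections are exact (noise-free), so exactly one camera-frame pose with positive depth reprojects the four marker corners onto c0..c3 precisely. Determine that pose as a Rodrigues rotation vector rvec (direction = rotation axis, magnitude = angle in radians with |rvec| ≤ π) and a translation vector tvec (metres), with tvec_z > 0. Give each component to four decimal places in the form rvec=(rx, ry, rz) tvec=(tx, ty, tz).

Intrinsics K: fx=534.1, fy=634.7, cx=303.3, cy=226.4
Marker side s = 0.149 m; corners in marker frame (Z=0):
  M0 = (-0.0745, +0.0745, 0)
  M1 = (+0.0745, +0.0745, 0)
  M2 = (+0.0745, -0.0745, 0)
  M3 = (-0.0745, -0.0745, 0)
Detected image corners:
  c0 = (328.825466, 405.629461) px
  c1 = (414.202875, 427.973660) px
  c2 = (435.185037, 323.248537) px
  c3 = (351.278894, 298.220223) px
Planar DLT: solve 8×8 A·h = b for H (H[2,2]=1):
  H  [+638.88371 -172.11895 +383.01314]
  H  [+226.41104 +686.59187 +363.65834]
  H  [+0.18527 -0.06912 +1.00000]
B = K⁻¹H; ‖b₁‖=1.144125, ‖b₂‖=1.144125; λ = 2/(‖b₁‖+‖b₂‖) = 0.874030, sign → tz>0 ⇒ λ=+0.874030
r₁ = λ·B[:,0] = (+0.95355,+0.25402,+0.16193); r₂ = λ·B[:,1] = (-0.24736,+0.96704,-0.06041)
r₃ = r₁×r₂ = (-0.17194,+0.01755,+0.98495); SVD([r₁ r₂ r₃]) → R = UVᵀ:
  R  [+0.95355 -0.24736 -0.17194]
  R  [+0.25402 +0.96704 +0.01755]
  R  [+0.16193 -0.06041 +0.98495]
t = (+0.13045, +0.18902, +0.87403) m
tr R = 2.905535; θ = arccos((tr R − 1)/2) = 0.308574 rad = 17.680°
axis k = ((R−Rᵀ)₃₂, (R−Rᵀ)₁₃, (R−Rᵀ)₂₁) / (2 sinθ) = (-0.128360, -0.549684, +0.825452)
rvec = θ·k = (-0.039609, -0.169618, +0.254713)

rvec=(-0.0396, -0.1696, 0.2547) tvec=(0.1304, 0.1890, 0.8740)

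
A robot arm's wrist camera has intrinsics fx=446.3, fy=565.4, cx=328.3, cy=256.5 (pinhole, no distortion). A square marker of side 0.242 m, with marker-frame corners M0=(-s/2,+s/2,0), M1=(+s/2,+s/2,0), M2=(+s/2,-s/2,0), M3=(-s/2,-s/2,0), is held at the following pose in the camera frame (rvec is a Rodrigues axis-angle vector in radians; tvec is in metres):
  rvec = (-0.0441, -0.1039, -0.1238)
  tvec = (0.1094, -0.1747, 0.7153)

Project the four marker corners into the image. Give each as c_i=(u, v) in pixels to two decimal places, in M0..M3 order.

Intrinsics K: fx=446.3, fy=565.4, cx=328.3, cy=256.5
Marker side s = 0.242 m; corners in marker frame (Z=0):
  M0 = (-0.1210, +0.1210, 0)
  M1 = (+0.1210, +0.1210, 0)
  M2 = (+0.1210, -0.1210, 0)
  M3 = (-0.1210, -0.1210, 0)
rvec = (-0.0441, -0.1039, -0.1238), |rvec| = θ = 0.16753 rad = 9.599°
Rodrigues: sinθ=0.16675, 1−cosθ=0.01400; R = I + sinθ·[k]× + (1−cosθ)·[k]×²:
    [+0.98697 +0.12551 -0.10069]
    [-0.12094 +0.99138 +0.05031]
    [+0.10614 -0.03748 +0.99364]
t = (0.1094, -0.1747, 0.7153) m
M0: Pc = R·M0+t = (+0.00516, -0.04011, +0.69792); u = 446.3·(+0.00516)/0.69792 + 328.3 = 331.6016, v = 565.4·(-0.04011)/0.69792 + 256.5 = 224.0068
M1: Pc = R·M1+t = (+0.24401, -0.06938, +0.72361); u = 446.3·(+0.24401)/0.72361 + 328.3 = 478.7980, v = 565.4·(-0.06938)/0.72361 + 256.5 = 202.2924
M2: Pc = R·M2+t = (+0.21364, -0.30929, +0.73268); u = 446.3·(+0.21364)/0.73268 + 328.3 = 458.4339, v = 565.4·(-0.30929)/0.73268 + 256.5 = 17.8233
M3: Pc = R·M3+t = (-0.02521, -0.28002, +0.70699); u = 446.3·(-0.02521)/0.70699 + 328.3 = 312.3860, v = 565.4·(-0.28002)/0.70699 + 256.5 = 32.5573

c0=(331.60, 224.01) c1=(478.80, 202.29) c2=(458.43, 17.82) c3=(312.39, 32.56)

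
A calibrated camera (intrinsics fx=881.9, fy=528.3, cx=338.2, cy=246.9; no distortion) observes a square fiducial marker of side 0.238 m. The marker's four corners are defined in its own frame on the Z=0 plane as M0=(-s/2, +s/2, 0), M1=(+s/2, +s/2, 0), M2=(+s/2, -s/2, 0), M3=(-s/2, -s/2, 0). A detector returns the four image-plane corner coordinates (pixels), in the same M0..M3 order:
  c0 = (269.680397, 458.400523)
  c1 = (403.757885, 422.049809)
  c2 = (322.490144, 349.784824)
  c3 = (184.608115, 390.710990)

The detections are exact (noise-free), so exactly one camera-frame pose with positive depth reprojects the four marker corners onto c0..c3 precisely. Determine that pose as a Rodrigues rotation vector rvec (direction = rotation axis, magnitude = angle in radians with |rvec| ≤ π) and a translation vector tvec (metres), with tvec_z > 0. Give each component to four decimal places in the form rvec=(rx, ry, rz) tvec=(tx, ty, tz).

rvec=(0.3352, 0.1303, -0.5200) tvec=(-0.0645, 0.3969, 1.3140)

Intrinsics K: fx=881.9, fy=528.3, cx=338.2, cy=246.9
Marker side s = 0.238 m; corners in marker frame (Z=0):
  M0 = (-0.1190, +0.1190, 0)
  M1 = (+0.1190, +0.1190, 0)
  M2 = (+0.1190, -0.1190, 0)
  M3 = (-0.1190, -0.1190, 0)
Detected image corners:
  c0 = (269.680397, 458.400523) px
  c1 = (403.757885, 422.049809) px
  c2 = (322.490144, 349.784824) px
  c3 = (184.608115, 390.710990) px
Planar DLT: solve 8×8 A·h = b for H (H[2,2]=1):
  H  [+524.84984 +412.61128 +294.92161]
  H  [-225.66194 +380.35674 +406.48602]
  H  [-0.15685 +0.21349 +1.00000]
B = K⁻¹H; ‖b₁‖=0.761055, ‖b₂‖=0.761055; λ = 2/(‖b₁‖+‖b₂‖) = 1.313965, sign → tz>0 ⇒ λ=+1.313965
r₁ = λ·B[:,0] = (+0.86102,-0.46494,-0.20609); r₂ = λ·B[:,1] = (+0.50718,+0.81491,+0.28052)
r₃ = r₁×r₂ = (+0.03752,-0.34606,+0.93746); SVD([r₁ r₂ r₃]) → R = UVᵀ:
  R  [+0.86102 +0.50718 +0.03752]
  R  [-0.46494 +0.81491 -0.34606]
  R  [-0.20609 +0.28052 +0.93746]
t = (-0.06448, +0.39692, +1.31397) m
tr R = 2.613391; θ = arccos((tr R − 1)/2) = 0.632258 rad = 36.226°
axis k = ((R−Rᵀ)₃₂, (R−Rᵀ)₁₃, (R−Rᵀ)₂₁) / (2 sinθ) = (+0.530128, +0.206111, -0.822486)
rvec = θ·k = (+0.335178, +0.130315, -0.520023)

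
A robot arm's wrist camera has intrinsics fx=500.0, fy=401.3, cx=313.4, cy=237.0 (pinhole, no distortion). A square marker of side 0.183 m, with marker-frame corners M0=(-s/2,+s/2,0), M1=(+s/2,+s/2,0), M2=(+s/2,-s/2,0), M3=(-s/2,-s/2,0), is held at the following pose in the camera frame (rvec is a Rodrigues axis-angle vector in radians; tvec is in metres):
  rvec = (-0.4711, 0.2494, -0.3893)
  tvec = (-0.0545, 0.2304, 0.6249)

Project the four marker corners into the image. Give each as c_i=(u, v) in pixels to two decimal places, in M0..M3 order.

Intrinsics K: fx=500.0, fy=401.3, cx=313.4, cy=237.0
Marker side s = 0.183 m; corners in marker frame (Z=0):
  M0 = (-0.0915, +0.0915, 0)
  M1 = (+0.0915, +0.0915, 0)
  M2 = (+0.0915, -0.0915, 0)
  M3 = (-0.0915, -0.0915, 0)
rvec = (-0.4711, 0.2494, -0.3893), |rvec| = θ = 0.66007 rad = 37.819°
Rodrigues: sinθ=0.61317, 1−cosθ=0.21005; R = I + sinθ·[k]× + (1−cosθ)·[k]×²:
    [+0.89695 +0.30500 +0.32010]
    [-0.41828 +0.81994 +0.39082]
    [-0.14326 -0.48444 +0.86302]
t = (-0.0545, 0.2304, 0.6249) m
M0: Pc = R·M0+t = (-0.10866, +0.34370, +0.59368); u = 500.0·(-0.10866)/0.59368 + 313.4 = 221.8835, v = 401.3·(+0.34370)/0.59368 + 237.0 = 469.3224
M1: Pc = R·M1+t = (+0.05548, +0.26715, +0.56747); u = 500.0·(+0.05548)/0.56747 + 313.4 = 362.2821, v = 401.3·(+0.26715)/0.56747 + 237.0 = 425.9239
M2: Pc = R·M2+t = (-0.00034, +0.11710, +0.65612); u = 500.0·(-0.00034)/0.65612 + 313.4 = 313.1436, v = 401.3·(+0.11710)/0.65612 + 237.0 = 308.6233
M3: Pc = R·M3+t = (-0.16448, +0.19365, +0.68233); u = 500.0·(-0.16448)/0.68233 + 313.4 = 192.8742, v = 401.3·(+0.19365)/0.68233 + 237.0 = 350.8902

c0=(221.88, 469.32) c1=(362.28, 425.92) c2=(313.14, 308.62) c3=(192.87, 350.89)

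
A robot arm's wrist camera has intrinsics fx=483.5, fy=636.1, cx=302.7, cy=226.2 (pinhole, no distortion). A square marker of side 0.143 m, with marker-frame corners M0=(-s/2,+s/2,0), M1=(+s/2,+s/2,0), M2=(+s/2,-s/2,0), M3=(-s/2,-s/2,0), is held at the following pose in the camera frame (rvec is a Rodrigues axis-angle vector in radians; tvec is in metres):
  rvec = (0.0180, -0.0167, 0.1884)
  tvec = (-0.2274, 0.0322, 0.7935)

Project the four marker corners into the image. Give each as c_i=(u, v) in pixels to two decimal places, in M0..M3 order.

c0=(113.15, 297.59) c1=(199.09, 318.74) c2=(215.11, 206.45) c3=(128.97, 184.87)

Intrinsics K: fx=483.5, fy=636.1, cx=302.7, cy=226.2
Marker side s = 0.143 m; corners in marker frame (Z=0):
  M0 = (-0.0715, +0.0715, 0)
  M1 = (+0.0715, +0.0715, 0)
  M2 = (+0.0715, -0.0715, 0)
  M3 = (-0.0715, -0.0715, 0)
rvec = (0.0180, -0.0167, 0.1884), |rvec| = θ = 0.18999 rad = 10.886°
Rodrigues: sinθ=0.18885, 1−cosθ=0.01799; R = I + sinθ·[k]× + (1−cosθ)·[k]×²:
    [+0.98217 -0.18742 -0.01491]
    [+0.18712 +0.98214 -0.01946]
    [+0.01829 +0.01632 +0.99970]
t = (-0.2274, 0.0322, 0.7935) m
M0: Pc = R·M0+t = (-0.31103, +0.08904, +0.79336); u = 483.5·(-0.31103)/0.79336 + 302.7 = 113.1506, v = 636.1·(+0.08904)/0.79336 + 226.2 = 297.5940
M1: Pc = R·M1+t = (-0.17058, +0.11580, +0.79597); u = 483.5·(-0.17058)/0.79597 + 302.7 = 199.0871, v = 636.1·(+0.11580)/0.79597 + 226.2 = 318.7429
M2: Pc = R·M2+t = (-0.14377, -0.02464, +0.79364); u = 483.5·(-0.14377)/0.79364 + 302.7 = 215.1099, v = 636.1·(-0.02464)/0.79364 + 226.2 = 206.4476
M3: Pc = R·M3+t = (-0.28422, -0.05140, +0.79103); u = 483.5·(-0.28422)/0.79103 + 302.7 = 128.9728, v = 636.1·(-0.05140)/0.79103 + 226.2 = 184.8650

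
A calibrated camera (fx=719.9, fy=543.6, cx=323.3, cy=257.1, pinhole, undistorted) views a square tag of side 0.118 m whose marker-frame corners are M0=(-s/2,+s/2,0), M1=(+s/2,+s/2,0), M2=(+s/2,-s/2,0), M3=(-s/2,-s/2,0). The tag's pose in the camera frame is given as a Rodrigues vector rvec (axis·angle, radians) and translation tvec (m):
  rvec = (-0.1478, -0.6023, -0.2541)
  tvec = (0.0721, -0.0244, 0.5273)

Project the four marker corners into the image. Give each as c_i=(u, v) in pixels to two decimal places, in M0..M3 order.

Intrinsics K: fx=719.9, fy=543.6, cx=323.3, cy=257.1
Marker side s = 0.118 m; corners in marker frame (Z=0):
  M0 = (-0.0590, +0.0590, 0)
  M1 = (+0.0590, +0.0590, 0)
  M2 = (+0.0590, -0.0590, 0)
  M3 = (-0.0590, -0.0590, 0)
rvec = (-0.1478, -0.6023, -0.2541), |rvec| = θ = 0.67021 rad = 38.400°
Rodrigues: sinθ=0.62115, 1−cosθ=0.21631; R = I + sinθ·[k]× + (1−cosθ)·[k]×²:
    [+0.79421 +0.27837 -0.54013]
    [-0.19263 +0.95839 +0.21068]
    [+0.57630 -0.06328 +0.81479]
t = (0.0721, -0.0244, 0.5273) m
M0: Pc = R·M0+t = (+0.04167, +0.04351, +0.48956); u = 719.9·(+0.04167)/0.48956 + 323.3 = 384.5682, v = 543.6·(+0.04351)/0.48956 + 257.1 = 305.4125
M1: Pc = R·M1+t = (+0.13538, +0.02078, +0.55757); u = 719.9·(+0.13538)/0.55757 + 323.3 = 498.0979, v = 543.6·(+0.02078)/0.55757 + 257.1 = 277.3590
M2: Pc = R·M2+t = (+0.10253, -0.09231, +0.56504); u = 719.9·(+0.10253)/0.56504 + 323.3 = 453.9376, v = 543.6·(-0.09231)/0.56504 + 257.1 = 168.2918
M3: Pc = R·M3+t = (+0.00882, -0.06958, +0.49703); u = 719.9·(+0.00882)/0.49703 + 323.3 = 336.0715, v = 543.6·(-0.06958)/0.49703 + 257.1 = 181.0013

c0=(384.57, 305.41) c1=(498.10, 277.36) c2=(453.94, 168.29) c3=(336.07, 181.00)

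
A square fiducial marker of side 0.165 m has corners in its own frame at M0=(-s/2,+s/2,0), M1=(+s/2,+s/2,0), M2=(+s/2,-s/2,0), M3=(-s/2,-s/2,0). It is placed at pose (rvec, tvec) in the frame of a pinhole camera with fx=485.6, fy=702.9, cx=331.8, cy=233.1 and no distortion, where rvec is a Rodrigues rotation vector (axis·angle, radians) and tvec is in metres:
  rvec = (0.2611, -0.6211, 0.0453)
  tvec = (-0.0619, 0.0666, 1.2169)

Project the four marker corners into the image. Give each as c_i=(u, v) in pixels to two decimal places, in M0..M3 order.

Intrinsics K: fx=485.6, fy=702.9, cx=331.8, cy=233.1
Marker side s = 0.165 m; corners in marker frame (Z=0):
  M0 = (-0.0825, +0.0825, 0)
  M1 = (+0.0825, +0.0825, 0)
  M2 = (+0.0825, -0.0825, 0)
  M3 = (-0.0825, -0.0825, 0)
rvec = (0.2611, -0.6211, 0.0453), |rvec| = θ = 0.67527 rad = 38.690°
Rodrigues: sinθ=0.62511, 1−cosθ=0.21946; R = I + sinθ·[k]× + (1−cosθ)·[k]×²:
    [+0.81335 -0.11998 -0.56927]
    [-0.03611 +0.96620 -0.25525]
    [+0.58065 +0.22816 +0.78153]
t = (-0.0619, 0.0666, 1.2169) m
M0: Pc = R·M0+t = (-0.13890, +0.14929, +1.18782); u = 485.6·(-0.13890)/1.18782 + 331.8 = 275.0154, v = 702.9·(+0.14929)/1.18782 + 233.1 = 321.4440
M1: Pc = R·M1+t = (-0.00470, +0.14333, +1.28363); u = 485.6·(-0.00470)/1.28363 + 331.8 = 330.0229, v = 702.9·(+0.14333)/1.28363 + 233.1 = 311.5871
M2: Pc = R·M2+t = (+0.01510, -0.01609, +1.24598); u = 485.6·(+0.01510)/1.24598 + 331.8 = 337.6850, v = 702.9·(-0.01609)/1.24598 + 233.1 = 224.0225
M3: Pc = R·M3+t = (-0.11910, -0.01013, +1.15017); u = 485.6·(-0.11910)/1.15017 + 331.8 = 281.5152, v = 702.9·(-0.01013)/1.15017 + 233.1 = 226.9080

c0=(275.02, 321.44) c1=(330.02, 311.59) c2=(337.68, 224.02) c3=(281.52, 226.91)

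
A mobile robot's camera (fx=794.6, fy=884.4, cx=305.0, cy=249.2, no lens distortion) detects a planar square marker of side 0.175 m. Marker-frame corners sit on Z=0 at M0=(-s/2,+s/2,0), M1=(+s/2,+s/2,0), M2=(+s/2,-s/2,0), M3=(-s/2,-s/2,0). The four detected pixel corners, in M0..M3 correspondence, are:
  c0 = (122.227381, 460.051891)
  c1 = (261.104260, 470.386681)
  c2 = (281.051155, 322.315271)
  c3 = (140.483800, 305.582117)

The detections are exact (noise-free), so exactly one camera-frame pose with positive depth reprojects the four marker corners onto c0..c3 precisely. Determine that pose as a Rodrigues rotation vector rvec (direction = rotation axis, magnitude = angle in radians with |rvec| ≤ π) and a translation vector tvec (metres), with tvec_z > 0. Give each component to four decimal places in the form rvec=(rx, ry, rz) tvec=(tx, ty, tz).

rvec=(0.1171, -0.2256, 0.1381) tvec=(-0.1277, 0.1582, 0.9907)

Intrinsics K: fx=794.6, fy=884.4, cx=305.0, cy=249.2
Marker side s = 0.175 m; corners in marker frame (Z=0):
  M0 = (-0.0875, +0.0875, 0)
  M1 = (+0.0875, +0.0875, 0)
  M2 = (+0.0875, -0.0875, 0)
  M3 = (-0.0875, -0.0875, 0)
Detected image corners:
  c0 = (122.227381, 460.051891) px
  c1 = (261.104260, 470.386681) px
  c2 = (281.051155, 322.315271) px
  c3 = (140.483800, 305.582117) px
Planar DLT: solve 8×8 A·h = b for H (H[2,2]=1):
  H  [+845.18620 -88.93889 +202.55456]
  H  [+167.81942 +903.35767 +390.38982]
  H  [+0.23267 +0.10094 +1.00000]
B = K⁻¹H; ‖b₁‖=1.009419, ‖b₂‖=1.009419; λ = 2/(‖b₁‖+‖b₂‖) = 0.990669, sign → tz>0 ⇒ λ=+0.990669
r₁ = λ·B[:,0] = (+0.96526,+0.12304,+0.23050); r₂ = λ·B[:,1] = (-0.14927,+0.98373,+0.10000)
r₃ = r₁×r₂ = (-0.21444,-0.13094,+0.96792); SVD([r₁ r₂ r₃]) → R = UVᵀ:
  R  [+0.96526 -0.14927 -0.21444]
  R  [+0.12304 +0.98373 -0.13094]
  R  [+0.23050 +0.10000 +0.96792]
t = (-0.12772, +0.15816, +0.99067) m
tr R = 2.916910; θ = arccos((tr R − 1)/2) = 0.289260 rad = 16.573°
axis k = ((R−Rᵀ)₃₂, (R−Rᵀ)₁₃, (R−Rᵀ)₂₁) / (2 sinθ) = (+0.404809, -0.779931, +0.477323)
rvec = θ·k = (+0.117095, -0.225603, +0.138071)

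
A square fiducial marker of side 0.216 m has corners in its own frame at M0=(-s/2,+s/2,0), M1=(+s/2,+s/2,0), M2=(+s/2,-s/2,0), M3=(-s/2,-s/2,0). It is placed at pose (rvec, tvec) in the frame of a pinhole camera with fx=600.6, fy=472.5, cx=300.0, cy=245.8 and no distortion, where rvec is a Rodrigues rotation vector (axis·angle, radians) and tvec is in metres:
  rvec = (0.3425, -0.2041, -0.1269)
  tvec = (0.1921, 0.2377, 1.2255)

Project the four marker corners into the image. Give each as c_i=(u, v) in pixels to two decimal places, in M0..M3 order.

Intrinsics K: fx=600.6, fy=472.5, cx=300.0, cy=245.8
Marker side s = 0.216 m; corners in marker frame (Z=0):
  M0 = (-0.1080, +0.1080, 0)
  M1 = (+0.1080, +0.1080, 0)
  M2 = (+0.1080, -0.1080, 0)
  M3 = (-0.1080, -0.1080, 0)
rvec = (0.3425, -0.2041, -0.1269), |rvec| = θ = 0.41841 rad = 23.973°
Rodrigues: sinθ=0.40631, 1−cosθ=0.08626; R = I + sinθ·[k]× + (1−cosθ)·[k]×²:
    [+0.97154 +0.08878 -0.21961]
    [-0.15767 +0.93426 -0.31983]
    [+0.17678 +0.34536 +0.92167]
t = (0.1921, 0.2377, 1.2255) m
M0: Pc = R·M0+t = (+0.09676, +0.35563, +1.24371); u = 600.6·(+0.09676)/1.24371 + 300.0 = 346.7277, v = 472.5·(+0.35563)/1.24371 + 245.8 = 380.9081
M1: Pc = R·M1+t = (+0.30661, +0.32157, +1.28189); u = 600.6·(+0.30661)/1.28189 + 300.0 = 443.6573, v = 472.5·(+0.32157)/1.28189 + 245.8 = 364.3300
M2: Pc = R·M2+t = (+0.28744, +0.11977, +1.20729); u = 600.6·(+0.28744)/1.20729 + 300.0 = 442.9933, v = 472.5·(+0.11977)/1.20729 + 245.8 = 292.6748
M3: Pc = R·M3+t = (+0.07759, +0.15383, +1.16911); u = 600.6·(+0.07759)/1.16911 + 300.0 = 339.8574, v = 472.5·(+0.15383)/1.16911 + 245.8 = 307.9704

c0=(346.73, 380.91) c1=(443.66, 364.33) c2=(442.99, 292.67) c3=(339.86, 307.97)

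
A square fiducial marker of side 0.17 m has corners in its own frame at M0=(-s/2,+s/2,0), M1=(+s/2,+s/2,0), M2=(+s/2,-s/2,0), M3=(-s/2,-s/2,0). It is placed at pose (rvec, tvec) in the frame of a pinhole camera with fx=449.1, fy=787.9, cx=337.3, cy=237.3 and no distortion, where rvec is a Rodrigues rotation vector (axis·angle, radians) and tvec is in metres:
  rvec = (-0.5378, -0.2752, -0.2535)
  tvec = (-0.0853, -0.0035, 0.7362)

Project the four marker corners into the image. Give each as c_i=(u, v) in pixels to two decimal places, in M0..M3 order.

c0=(244.38, 332.64) c1=(349.75, 295.03) c2=(319.33, 151.00) c3=(222.90, 174.10)

Intrinsics K: fx=449.1, fy=787.9, cx=337.3, cy=237.3
Marker side s = 0.17 m; corners in marker frame (Z=0):
  M0 = (-0.0850, +0.0850, 0)
  M1 = (+0.0850, +0.0850, 0)
  M2 = (+0.0850, -0.0850, 0)
  M3 = (-0.0850, -0.0850, 0)
rvec = (-0.5378, -0.2752, -0.2535), |rvec| = θ = 0.65515 rad = 37.538°
Rodrigues: sinθ=0.60928, 1−cosθ=0.20705; R = I + sinθ·[k]× + (1−cosθ)·[k]×²:
    [+0.93247 +0.30714 -0.19017]
    [-0.16436 +0.82949 +0.53380]
    [+0.32169 -0.46649 +0.82395]
t = (-0.0853, -0.0035, 0.7362) m
M0: Pc = R·M0+t = (-0.13845, +0.08098, +0.66920); u = 449.1·(-0.13845)/0.66920 + 337.3 = 244.3849, v = 787.9·(+0.08098)/0.66920 + 237.3 = 332.6396
M1: Pc = R·M1+t = (+0.02007, +0.05304, +0.72389); u = 449.1·(+0.02007)/0.72389 + 337.3 = 349.7495, v = 787.9·(+0.05304)/0.72389 + 237.3 = 295.0254
M2: Pc = R·M2+t = (-0.03215, -0.08798, +0.80320); u = 449.1·(-0.03215)/0.80320 + 337.3 = 319.3252, v = 787.9·(-0.08798)/0.80320 + 237.3 = 150.9986
M3: Pc = R·M3+t = (-0.19067, -0.06004, +0.74851); u = 449.1·(-0.19067)/0.74851 + 337.3 = 222.9010, v = 787.9·(-0.06004)/0.74851 + 237.3 = 174.1046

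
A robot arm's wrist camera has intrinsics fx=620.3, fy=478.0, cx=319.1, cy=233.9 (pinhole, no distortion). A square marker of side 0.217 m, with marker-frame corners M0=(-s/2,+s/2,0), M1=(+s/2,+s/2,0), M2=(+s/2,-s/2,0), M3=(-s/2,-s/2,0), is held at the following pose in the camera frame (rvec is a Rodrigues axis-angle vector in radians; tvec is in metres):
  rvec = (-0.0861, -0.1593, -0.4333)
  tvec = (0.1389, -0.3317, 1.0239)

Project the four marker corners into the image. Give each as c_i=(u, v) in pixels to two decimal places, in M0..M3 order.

c0=(373.56, 143.54) c1=(487.80, 105.71) c2=(431.58, 17.51) c3=(316.47, 51.69)

Intrinsics K: fx=620.3, fy=478.0, cx=319.1, cy=233.9
Marker side s = 0.217 m; corners in marker frame (Z=0):
  M0 = (-0.1085, +0.1085, 0)
  M1 = (+0.1085, +0.1085, 0)
  M2 = (+0.1085, -0.1085, 0)
  M3 = (-0.1085, -0.1085, 0)
rvec = (-0.0861, -0.1593, -0.4333), |rvec| = θ = 0.46962 rad = 26.907°
Rodrigues: sinθ=0.45254, 1−cosθ=0.10826; R = I + sinθ·[k]× + (1−cosθ)·[k]×²:
    [+0.89538 +0.42428 -0.13520]
    [-0.41082 +0.90420 +0.11685]
    [+0.17182 -0.04909 +0.98390]
t = (0.1389, -0.3317, 1.0239) m
M0: Pc = R·M0+t = (+0.08779, -0.18902, +0.99993); u = 620.3·(+0.08779)/0.99993 + 319.1 = 373.5571, v = 478.0·(-0.18902)/0.99993 + 233.9 = 143.5418
M1: Pc = R·M1+t = (+0.28208, -0.27817, +1.03722); u = 620.3·(+0.28208)/1.03722 + 319.1 = 487.7979, v = 478.0·(-0.27817)/1.03722 + 233.9 = 105.7067
M2: Pc = R·M2+t = (+0.19001, -0.47438, +1.04787); u = 620.3·(+0.19001)/1.04787 + 319.1 = 431.5816, v = 478.0·(-0.47438)/1.04787 + 233.9 = 17.5053
M3: Pc = R·M3+t = (-0.00428, -0.38523, +1.01058); u = 620.3·(-0.00428)/1.01058 + 319.1 = 316.4709, v = 478.0·(-0.38523)/1.01058 + 233.9 = 51.6874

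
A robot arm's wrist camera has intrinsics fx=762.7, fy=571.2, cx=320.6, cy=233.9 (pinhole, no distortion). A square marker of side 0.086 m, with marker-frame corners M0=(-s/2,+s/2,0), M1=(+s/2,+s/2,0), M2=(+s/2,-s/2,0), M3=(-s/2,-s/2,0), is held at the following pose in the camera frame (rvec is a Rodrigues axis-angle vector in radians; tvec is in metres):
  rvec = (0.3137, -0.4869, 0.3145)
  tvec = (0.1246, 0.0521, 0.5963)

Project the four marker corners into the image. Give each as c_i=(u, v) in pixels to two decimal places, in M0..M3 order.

Intrinsics K: fx=762.7, fy=571.2, cx=320.6, cy=233.9
Marker side s = 0.086 m; corners in marker frame (Z=0):
  M0 = (-0.0430, +0.0430, 0)
  M1 = (+0.0430, +0.0430, 0)
  M2 = (+0.0430, -0.0430, 0)
  M3 = (-0.0430, -0.0430, 0)
rvec = (0.3137, -0.4869, 0.3145), |rvec| = θ = 0.65908 rad = 37.763°
Rodrigues: sinθ=0.61239, 1−cosθ=0.20945; R = I + sinθ·[k]× + (1−cosθ)·[k]×²:
    [+0.83800 -0.36587 -0.40484]
    [+0.21857 +0.90486 -0.36531]
    [+0.49998 +0.21764 +0.83825]
t = (0.1246, 0.0521, 0.5963) m
M0: Pc = R·M0+t = (+0.07283, +0.08161, +0.58416); u = 762.7·(+0.07283)/0.58416 + 320.6 = 415.6943, v = 571.2·(+0.08161)/0.58416 + 233.9 = 313.6998
M1: Pc = R·M1+t = (+0.14490, +0.10041, +0.62716); u = 762.7·(+0.14490)/0.62716 + 320.6 = 496.8183, v = 571.2·(+0.10041)/0.62716 + 233.9 = 325.3489
M2: Pc = R·M2+t = (+0.17637, +0.02259, +0.60844); u = 762.7·(+0.17637)/0.60844 + 320.6 = 541.6810, v = 571.2·(+0.02259)/0.60844 + 233.9 = 255.1071
M3: Pc = R·M3+t = (+0.10430, +0.00379, +0.56544); u = 762.7·(+0.10430)/0.56544 + 320.6 = 461.2831, v = 571.2·(+0.00379)/0.56544 + 233.9 = 237.7309

c0=(415.69, 313.70) c1=(496.82, 325.35) c2=(541.68, 255.11) c3=(461.28, 237.73)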